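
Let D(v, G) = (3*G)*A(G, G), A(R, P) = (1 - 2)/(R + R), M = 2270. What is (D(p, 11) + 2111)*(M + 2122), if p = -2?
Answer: 9264924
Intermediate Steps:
A(R, P) = -1/(2*R)
D(v, G) = -3/2 (D(v, G) = (3*G)*(-1/(2*G)) = -3/2)
(D(p, 11) + 2111)*(M + 2122) = (-3/2 + 2111)*(2270 + 2122) = (4219/2)*4392 = 9264924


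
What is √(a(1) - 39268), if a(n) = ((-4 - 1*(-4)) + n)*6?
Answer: I*√39262 ≈ 198.15*I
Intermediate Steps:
a(n) = 6*n (a(n) = ((-4 + 4) + n)*6 = (0 + n)*6 = n*6 = 6*n)
√(a(1) - 39268) = √(6*1 - 39268) = √(6 - 39268) = √(-39262) = I*√39262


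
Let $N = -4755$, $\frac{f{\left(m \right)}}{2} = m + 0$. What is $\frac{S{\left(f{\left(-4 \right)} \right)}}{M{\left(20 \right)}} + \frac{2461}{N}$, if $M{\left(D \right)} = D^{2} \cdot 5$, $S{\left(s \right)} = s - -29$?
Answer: $- \frac{964429}{1902000} \approx -0.50706$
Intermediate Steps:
$f{\left(m \right)} = 2 m$ ($f{\left(m \right)} = 2 \left(m + 0\right) = 2 m$)
$S{\left(s \right)} = 29 + s$ ($S{\left(s \right)} = s + 29 = 29 + s$)
$M{\left(D \right)} = 5 D^{2}$
$\frac{S{\left(f{\left(-4 \right)} \right)}}{M{\left(20 \right)}} + \frac{2461}{N} = \frac{29 + 2 \left(-4\right)}{5 \cdot 20^{2}} + \frac{2461}{-4755} = \frac{29 - 8}{5 \cdot 400} + 2461 \left(- \frac{1}{4755}\right) = \frac{21}{2000} - \frac{2461}{4755} = - \frac{964429}{1902000}$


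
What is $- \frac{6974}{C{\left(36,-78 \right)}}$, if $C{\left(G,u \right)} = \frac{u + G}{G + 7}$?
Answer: $\frac{149941}{21} \approx 7140.0$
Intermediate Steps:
$C{\left(G,u \right)} = \frac{G + u}{7 + G}$
$- \frac{6974}{C{\left(36,-78 \right)}} = - \frac{6974}{\frac{1}{7 + 36} \left(36 - 78\right)} = - \frac{6974}{\frac{1}{43} \left(-42\right)} = - \frac{6974}{- \frac{42}{43}} = \left(-6974\right) \left(- \frac{43}{42}\right) = \frac{149941}{21}$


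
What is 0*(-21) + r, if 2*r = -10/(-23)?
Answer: 5/23 ≈ 0.21739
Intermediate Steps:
r = 5/23 (r = (-10/(-23))/2 = (-10*(-1/23))/2 = (1/2)*(10/23) = 5/23 ≈ 0.21739)
0*(-21) + r = 0*(-21) + 5/23 = 0 + 5/23 = 5/23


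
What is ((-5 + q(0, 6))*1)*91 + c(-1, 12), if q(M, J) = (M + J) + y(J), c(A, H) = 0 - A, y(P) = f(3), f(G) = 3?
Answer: 365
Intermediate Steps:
y(P) = 3
c(A, H) = -A
q(M, J) = 3 + J + M (q(M, J) = (M + J) + 3 = (J + M) + 3 = 3 + J + M)
((-5 + q(0, 6))*1)*91 + c(-1, 12) = ((-5 + (3 + 6 + 0))*1)*91 - 1*(-1) = ((-5 + 9)*1)*91 + 1 = (4*1)*91 + 1 = 4*91 + 1 = 364 + 1 = 365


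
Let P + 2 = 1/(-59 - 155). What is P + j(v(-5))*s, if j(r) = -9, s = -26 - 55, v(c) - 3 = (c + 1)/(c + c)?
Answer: 155577/214 ≈ 727.00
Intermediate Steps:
v(c) = 3 + (1 + c)/(2*c) (v(c) = 3 + (c + 1)/(c + c) = 3 + (1 + c)/((2*c)) = 3 + (1 + c)*(1/(2*c)) = 3 + (1 + c)/(2*c))
s = -81
P = -429/214 (P = -2 + 1/(-59 - 155) = -2 + 1/(-214) = -2 - 1/214 = -429/214 ≈ -2.0047)
P + j(v(-5))*s = -429/214 - 9*(-81) = -429/214 + 729 = 155577/214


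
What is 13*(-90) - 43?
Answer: -1213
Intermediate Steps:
13*(-90) - 43 = -1170 - 43 = -1213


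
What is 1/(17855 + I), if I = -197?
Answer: 1/17658 ≈ 5.6632e-5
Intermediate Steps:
1/(17855 + I) = 1/(17855 - 197) = 1/17658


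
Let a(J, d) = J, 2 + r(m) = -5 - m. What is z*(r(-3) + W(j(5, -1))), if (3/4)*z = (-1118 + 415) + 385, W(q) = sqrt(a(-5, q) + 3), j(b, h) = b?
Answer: 1696 - 424*I*sqrt(2) ≈ 1696.0 - 599.63*I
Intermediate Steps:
r(m) = -7 - m (r(m) = -2 + (-5 - m) = -7 - m)
W(q) = I*sqrt(2) (W(q) = sqrt(-5 + 3) = sqrt(-2) = I*sqrt(2))
z = -424 (z = 4*((-1118 + 415) + 385)/3 = 4*(-703 + 385)/3 = (4/3)*(-318) = -424)
z*(r(-3) + W(j(5, -1))) = -424*((-7 - 1*(-3)) + I*sqrt(2)) = -424*((-7 + 3) + I*sqrt(2)) = -424*(-4 + I*sqrt(2)) = 1696 - 424*I*sqrt(2)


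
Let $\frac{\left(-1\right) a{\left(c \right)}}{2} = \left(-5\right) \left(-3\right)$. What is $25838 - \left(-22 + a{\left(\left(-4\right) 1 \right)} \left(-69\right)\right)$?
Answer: $23790$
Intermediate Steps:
$a{\left(c \right)} = -30$ ($a{\left(c \right)} = - 2 \left(\left(-5\right) \left(-3\right)\right) = \left(-2\right) 15 = -30$)
$25838 - \left(-22 + a{\left(\left(-4\right) 1 \right)} \left(-69\right)\right) = 25838 - \left(-22 - -2070\right) = 25838 - \left(-22 + 2070\right) = 25838 - 2048 = 23790$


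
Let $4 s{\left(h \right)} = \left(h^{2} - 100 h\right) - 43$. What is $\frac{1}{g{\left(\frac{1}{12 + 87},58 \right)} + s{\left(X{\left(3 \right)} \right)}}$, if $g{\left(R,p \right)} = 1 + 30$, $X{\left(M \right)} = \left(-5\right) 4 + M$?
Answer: $\frac{2}{1035} \approx 0.0019324$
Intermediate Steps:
$X{\left(M \right)} = -20 + M$
$s{\left(h \right)} = - \frac{43}{4} - 25 h + \frac{h^{2}}{4}$ ($s{\left(h \right)} = \frac{\left(h^{2} - 100 h\right) - 43}{4} = \frac{-43 + h^{2} - 100 h}{4} = - \frac{43}{4} - 25 h + \frac{h^{2}}{4}$)
$g{\left(R,p \right)} = 31$
$\frac{1}{g{\left(\frac{1}{12 + 87},58 \right)} + s{\left(X{\left(3 \right)} \right)}} = \frac{1}{31 - \left(\frac{43}{4} + 25 \left(-20 + 3\right) - \frac{\left(-20 + 3\right)^{2}}{4}\right)} = \frac{1}{31 - \left(- \frac{1657}{4} - \frac{289}{4}\right)} = \frac{1}{31 + \left(- \frac{43}{4} + 425 + \frac{1}{4} \cdot 289\right)} = \frac{1}{31 + \left(- \frac{43}{4} + 425 + \frac{289}{4}\right)} = \frac{1}{31 + \frac{973}{2}} = \frac{1}{\frac{1035}{2}} = \frac{2}{1035}$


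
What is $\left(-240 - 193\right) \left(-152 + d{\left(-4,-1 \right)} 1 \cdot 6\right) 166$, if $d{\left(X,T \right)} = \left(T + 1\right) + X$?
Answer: $12650528$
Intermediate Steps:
$d{\left(X,T \right)} = 1 + T + X$ ($d{\left(X,T \right)} = \left(1 + T\right) + X = 1 + T + X$)
$\left(-240 - 193\right) \left(-152 + d{\left(-4,-1 \right)} 1 \cdot 6\right) 166 = \left(-240 - 193\right) \left(-152 + \left(1 - 1 - 4\right) 1 \cdot 6\right) 166 = - 433 \left(-152 + \left(-4\right) 1 \cdot 6\right) 166 = - 433 \left(-152 - 24\right) 166 = \left(-433\right) \left(-176\right) 166 = 76208 \cdot 166 = 12650528$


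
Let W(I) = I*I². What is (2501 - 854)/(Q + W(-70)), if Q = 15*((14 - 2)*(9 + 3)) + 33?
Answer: -27/5587 ≈ -0.0048326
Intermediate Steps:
Q = 2193 (Q = 15*(12*12) + 33 = 15*144 + 33 = 2160 + 33 = 2193)
W(I) = I³
(2501 - 854)/(Q + W(-70)) = (2501 - 854)/(2193 + (-70)³) = 1647/(2193 - 343000) = 1647/(-340807) = 1647*(-1/340807) = -27/5587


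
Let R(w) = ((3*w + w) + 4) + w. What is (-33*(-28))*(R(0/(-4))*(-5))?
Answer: -18480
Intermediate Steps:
R(w) = 4 + 5*w (R(w) = (4*w + 4) + w = (4 + 4*w) + w = 4 + 5*w)
(-33*(-28))*(R(0/(-4))*(-5)) = (-33*(-28))*((4 + 5*(0/(-4)))*(-5)) = 924*((4 + 5*(0*(-¼)))*(-5)) = 924*((4 + 5*0)*(-5)) = 924*((4 + 0)*(-5)) = 924*(4*(-5)) = 924*(-20) = -18480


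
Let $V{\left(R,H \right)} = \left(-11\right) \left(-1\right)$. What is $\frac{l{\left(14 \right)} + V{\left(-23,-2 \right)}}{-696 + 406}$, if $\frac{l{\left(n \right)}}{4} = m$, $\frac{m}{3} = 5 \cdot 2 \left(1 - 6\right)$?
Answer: $\frac{589}{290} \approx 2.031$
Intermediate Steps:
$V{\left(R,H \right)} = 11$
$m = -150$ ($m = 3 \cdot 5 \cdot 2 \left(1 - 6\right) = 3 \cdot 5 \cdot 2 \left(-5\right) = 3 \cdot 5 \left(-10\right) = 3 \left(-50\right) = -150$)
$l{\left(n \right)} = -600$ ($l{\left(n \right)} = 4 \left(-150\right) = -600$)
$\frac{l{\left(14 \right)} + V{\left(-23,-2 \right)}}{-696 + 406} = \frac{-600 + 11}{-696 + 406} = - \frac{589}{-290} = \left(-589\right) \left(- \frac{1}{290}\right) = \frac{589}{290}$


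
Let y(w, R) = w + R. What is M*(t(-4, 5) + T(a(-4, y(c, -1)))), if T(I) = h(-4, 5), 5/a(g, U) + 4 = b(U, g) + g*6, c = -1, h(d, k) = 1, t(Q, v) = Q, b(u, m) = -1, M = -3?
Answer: 9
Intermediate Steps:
y(w, R) = R + w
a(g, U) = 5/(-5 + 6*g) (a(g, U) = 5/(-4 + (-1 + g*6)) = 5/(-4 + (-1 + 6*g)) = 5/(-5 + 6*g))
T(I) = 1
M*(t(-4, 5) + T(a(-4, y(c, -1)))) = -3*(-4 + 1) = -3*(-3) = 9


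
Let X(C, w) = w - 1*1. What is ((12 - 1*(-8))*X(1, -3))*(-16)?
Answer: 1280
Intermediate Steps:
X(C, w) = -1 + w (X(C, w) = w - 1 = -1 + w)
((12 - 1*(-8))*X(1, -3))*(-16) = ((12 - 1*(-8))*(-1 - 3))*(-16) = ((12 + 8)*(-4))*(-16) = (20*(-4))*(-16) = -80*(-16) = 1280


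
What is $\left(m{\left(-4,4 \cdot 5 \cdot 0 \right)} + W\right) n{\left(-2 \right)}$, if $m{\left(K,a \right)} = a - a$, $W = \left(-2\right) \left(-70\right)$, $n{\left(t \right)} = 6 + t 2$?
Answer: $280$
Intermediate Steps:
$n{\left(t \right)} = 6 + 2 t$
$W = 140$
$m{\left(K,a \right)} = 0$
$\left(m{\left(-4,4 \cdot 5 \cdot 0 \right)} + W\right) n{\left(-2 \right)} = \left(0 + 140\right) \left(6 + 2 \left(-2\right)\right) = 140 \left(6 - 4\right) = 140 \cdot 2 = 280$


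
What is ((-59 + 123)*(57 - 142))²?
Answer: 29593600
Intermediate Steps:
((-59 + 123)*(57 - 142))² = (64*(-85))² = (-5440)² = 29593600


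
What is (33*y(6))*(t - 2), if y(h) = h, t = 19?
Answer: 3366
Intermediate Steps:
(33*y(6))*(t - 2) = (33*6)*(19 - 2) = 198*17 = 3366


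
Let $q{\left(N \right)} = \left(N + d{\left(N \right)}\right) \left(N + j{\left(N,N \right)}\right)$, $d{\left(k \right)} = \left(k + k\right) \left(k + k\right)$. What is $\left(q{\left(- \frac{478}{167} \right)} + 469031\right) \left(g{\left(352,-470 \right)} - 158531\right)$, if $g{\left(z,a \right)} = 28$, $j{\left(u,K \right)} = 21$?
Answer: $- \frac{346649397098708129}{4657463} \approx -7.4429 \cdot 10^{10}$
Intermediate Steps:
$d{\left(k \right)} = 4 k^{2}$ ($d{\left(k \right)} = 2 k 2 k = 4 k^{2}$)
$q{\left(N \right)} = \left(21 + N\right) \left(N + 4 N^{2}\right)$ ($q{\left(N \right)} = \left(N + 4 N^{2}\right) \left(N + 21\right) = \left(N + 4 N^{2}\right) \left(21 + N\right) = \left(21 + N\right) \left(N + 4 N^{2}\right)$)
$\left(q{\left(- \frac{478}{167} \right)} + 469031\right) \left(g{\left(352,-470 \right)} - 158531\right) = \left(- \frac{478}{167} \left(21 + 4 \left(- \frac{478}{167}\right)^{2} + 85 \left(- \frac{478}{167}\right)\right) + 469031\right) \left(28 - 158531\right) = \left(\left(-478\right) \frac{1}{167} \left(21 + 4 \left(\left(-478\right) \frac{1}{167}\right)^{2} + 85 \left(\left(-478\right) \frac{1}{167}\right)\right) + 469031\right) \left(-158503\right) = \left(- \frac{478 \left(21 + 4 \left(- \frac{478}{167}\right)^{2} + 85 \left(- \frac{478}{167}\right)\right)}{167} + 469031\right) \left(-158503\right) = \left(- \frac{478 \left(21 + 4 \cdot \frac{228484}{27889} - \frac{40630}{167}\right)}{167} + 469031\right) \left(-158503\right) = \left(- \frac{478 \left(21 + \frac{913936}{27889} - \frac{40630}{167}\right)}{167} + 469031\right) \left(-158503\right) = \left(\left(- \frac{478}{167}\right) \left(- \frac{5285605}{27889}\right) + 469031\right) \left(-158503\right) = \left(\frac{2526519190}{4657463} + 469031\right) \left(-158503\right) = \frac{2187021047543}{4657463} \left(-158503\right) = - \frac{346649397098708129}{4657463}$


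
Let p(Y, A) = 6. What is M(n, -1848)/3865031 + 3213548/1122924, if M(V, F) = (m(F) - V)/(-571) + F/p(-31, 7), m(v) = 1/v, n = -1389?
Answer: 99286391698120027/34695047748728136 ≈ 2.8617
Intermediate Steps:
M(V, F) = -1/(571*F) + F/6 + V/571 (M(V, F) = (1/F - V)/(-571) + F/6 = (1/F - V)*(-1/571) + F*(⅙) = (-1/(571*F) + V/571) + F/6 = -1/(571*F) + F/6 + V/571)
M(n, -1848)/3865031 + 3213548/1122924 = (-1/571/(-1848) + (⅙)*(-1848) + (1/571)*(-1389))/3865031 + 3213548/1122924 = (-1/571*(-1/1848) - 308 - 1389/571)*(1/3865031) + 3213548*(1/1122924) = (1/1055208 - 308 - 1389/571)*(1/3865031) + 803387/280731 = -327570935/1055208*1/3865031 + 803387/280731 = -327570935/4078411631448 + 803387/280731 = 99286391698120027/34695047748728136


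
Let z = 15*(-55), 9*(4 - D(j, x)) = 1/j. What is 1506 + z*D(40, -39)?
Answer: -43001/24 ≈ -1791.7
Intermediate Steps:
D(j, x) = 4 - 1/(9*j)
z = -825
1506 + z*D(40, -39) = 1506 - 825*(4 - ⅑/40) = 1506 - 825*(4 - ⅑*1/40) = 1506 - 825*(4 - 1/360) = 1506 - 825*1439/360 = 1506 - 79145/24 = -43001/24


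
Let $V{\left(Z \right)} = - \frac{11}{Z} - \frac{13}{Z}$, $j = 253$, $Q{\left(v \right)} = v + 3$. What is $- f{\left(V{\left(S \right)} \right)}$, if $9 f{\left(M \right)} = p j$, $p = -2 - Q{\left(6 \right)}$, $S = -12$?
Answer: $\frac{2783}{9} \approx 309.22$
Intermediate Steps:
$Q{\left(v \right)} = 3 + v$
$p = -11$ ($p = -2 - \left(3 + 6\right) = -2 - 9 = -11$)
$V{\left(Z \right)} = - \frac{24}{Z}$
$f{\left(M \right)} = - \frac{2783}{9}$ ($f{\left(M \right)} = \frac{\left(-11\right) 253}{9} = \frac{1}{9} \left(-2783\right) = - \frac{2783}{9}$)
$- f{\left(V{\left(S \right)} \right)} = \left(-1\right) \left(- \frac{2783}{9}\right) = \frac{2783}{9}$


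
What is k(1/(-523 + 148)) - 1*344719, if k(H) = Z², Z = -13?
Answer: -344550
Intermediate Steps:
k(H) = 169 (k(H) = (-13)² = 169)
k(1/(-523 + 148)) - 1*344719 = 169 - 1*344719 = 169 - 344719 = -344550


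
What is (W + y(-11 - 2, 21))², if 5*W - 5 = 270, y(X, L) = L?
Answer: 5776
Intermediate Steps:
W = 55 (W = 1 + (⅕)*270 = 1 + 54 = 55)
(W + y(-11 - 2, 21))² = (55 + 21)² = 76² = 5776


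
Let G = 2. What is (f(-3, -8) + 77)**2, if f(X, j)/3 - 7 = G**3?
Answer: 14884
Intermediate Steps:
f(X, j) = 45 (f(X, j) = 21 + 3*2**3 = 21 + 3*8 = 21 + 24 = 45)
(f(-3, -8) + 77)**2 = (45 + 77)**2 = 122**2 = 14884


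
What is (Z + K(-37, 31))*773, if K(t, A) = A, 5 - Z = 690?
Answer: -505542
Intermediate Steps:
Z = -685 (Z = 5 - 1*690 = 5 - 690 = -685)
(Z + K(-37, 31))*773 = (-685 + 31)*773 = -654*773 = -505542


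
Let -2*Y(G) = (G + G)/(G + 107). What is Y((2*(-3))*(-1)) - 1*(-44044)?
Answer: 4976966/113 ≈ 44044.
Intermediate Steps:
Y(G) = -G/(107 + G) (Y(G) = -(G + G)/(2*(G + 107)) = -2*G/(2*(107 + G)) = -G/(107 + G))
Y((2*(-3))*(-1)) - 1*(-44044) = -(2*(-3))*(-1)/(107 + (2*(-3))*(-1)) - 1*(-44044) = -(-6*(-1))/(107 - 6*(-1)) + 44044 = -1*6/(107 + 6) + 44044 = -1*6/113 + 44044 = -1*6*1/113 + 44044 = -6/113 + 44044 = 4976966/113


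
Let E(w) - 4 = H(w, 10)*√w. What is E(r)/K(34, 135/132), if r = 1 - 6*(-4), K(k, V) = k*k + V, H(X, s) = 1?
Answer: 396/50909 ≈ 0.0077786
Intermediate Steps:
K(k, V) = V + k² (K(k, V) = k² + V = V + k²)
r = 25 (r = 1 + 24 = 25)
E(w) = 4 + √w (E(w) = 4 + 1*√w = 4 + √w)
E(r)/K(34, 135/132) = (4 + √25)/(135/132 + 34²) = (4 + 5)/(135*(1/132) + 1156) = 9/(45/44 + 1156) = 9/(50909/44) = 9*(44/50909) = 396/50909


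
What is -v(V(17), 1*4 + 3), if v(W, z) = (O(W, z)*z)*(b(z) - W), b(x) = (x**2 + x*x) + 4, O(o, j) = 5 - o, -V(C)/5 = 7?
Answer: -38360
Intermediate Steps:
V(C) = -35 (V(C) = -5*7 = -35)
b(x) = 4 + 2*x**2 (b(x) = (x**2 + x**2) + 4 = 2*x**2 + 4 = 4 + 2*x**2)
v(W, z) = z*(5 - W)*(4 - W + 2*z**2) (v(W, z) = ((5 - W)*z)*((4 + 2*z**2) - W) = (z*(5 - W))*(4 - W + 2*z**2) = z*(5 - W)*(4 - W + 2*z**2))
-v(V(17), 1*4 + 3) = -(-1)*(1*4 + 3)*(-5 - 35)*(4 - 1*(-35) + 2*(1*4 + 3)**2) = -(-1)*(4 + 3)*(-40)*(4 + 35 + 2*(4 + 3)**2) = -(-1)*7*(-40)*(4 + 35 + 2*7**2) = -(-1)*7*(-40)*(4 + 35 + 2*49) = -(-1)*7*(-40)*(4 + 35 + 98) = -(-1)*7*(-40)*137 = -1*38360 = -38360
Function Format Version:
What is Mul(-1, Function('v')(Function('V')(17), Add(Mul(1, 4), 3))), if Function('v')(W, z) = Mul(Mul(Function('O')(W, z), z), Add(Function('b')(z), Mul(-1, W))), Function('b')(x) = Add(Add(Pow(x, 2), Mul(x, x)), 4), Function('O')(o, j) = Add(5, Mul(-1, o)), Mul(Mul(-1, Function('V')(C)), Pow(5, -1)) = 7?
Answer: -38360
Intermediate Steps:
Function('V')(C) = -35 (Function('V')(C) = Mul(-5, 7) = -35)
Function('b')(x) = Add(4, Mul(2, Pow(x, 2))) (Function('b')(x) = Add(Add(Pow(x, 2), Pow(x, 2)), 4) = Add(Mul(2, Pow(x, 2)), 4) = Add(4, Mul(2, Pow(x, 2))))
Function('v')(W, z) = Mul(z, Add(5, Mul(-1, W)), Add(4, Mul(-1, W), Mul(2, Pow(z, 2)))) (Function('v')(W, z) = Mul(Mul(Add(5, Mul(-1, W)), z), Add(Add(4, Mul(2, Pow(z, 2))), Mul(-1, W))) = Mul(Mul(z, Add(5, Mul(-1, W))), Add(4, Mul(-1, W), Mul(2, Pow(z, 2)))) = Mul(z, Add(5, Mul(-1, W)), Add(4, Mul(-1, W), Mul(2, Pow(z, 2)))))
Mul(-1, Function('v')(Function('V')(17), Add(Mul(1, 4), 3))) = Mul(-1, Mul(-1, Add(Mul(1, 4), 3), Add(-5, -35), Add(4, Mul(-1, -35), Mul(2, Pow(Add(Mul(1, 4), 3), 2))))) = Mul(-1, Mul(-1, Add(4, 3), -40, Add(4, 35, Mul(2, Pow(Add(4, 3), 2))))) = Mul(-1, Mul(-1, 7, -40, Add(4, 35, Mul(2, Pow(7, 2))))) = Mul(-1, Mul(-1, 7, -40, Add(4, 35, Mul(2, 49)))) = Mul(-1, Mul(-1, 7, -40, Add(4, 35, 98))) = Mul(-1, Mul(-1, 7, -40, 137)) = Mul(-1, 38360) = -38360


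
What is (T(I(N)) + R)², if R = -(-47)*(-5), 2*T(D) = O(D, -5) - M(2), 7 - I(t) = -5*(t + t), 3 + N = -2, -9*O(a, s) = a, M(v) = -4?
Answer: 17230801/324 ≈ 53182.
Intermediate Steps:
O(a, s) = -a/9
N = -5 (N = -3 - 2 = -5)
I(t) = 7 + 10*t (I(t) = 7 - (-5)*(t + t) = 7 - (-5)*2*t = 7 - (-10)*t = 7 + 10*t)
T(D) = 2 - D/18 (T(D) = (-D/9 - 1*(-4))/2 = (-D/9 + 4)/2 = (4 - D/9)/2 = 2 - D/18)
R = -235 (R = -1*235 = -235)
(T(I(N)) + R)² = ((2 - (7 + 10*(-5))/18) - 235)² = ((2 - (7 - 50)/18) - 235)² = ((2 - 1/18*(-43)) - 235)² = ((2 + 43/18) - 235)² = (79/18 - 235)² = (-4151/18)² = 17230801/324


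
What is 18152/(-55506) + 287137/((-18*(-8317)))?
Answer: 2203393835/1384930206 ≈ 1.5910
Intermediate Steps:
18152/(-55506) + 287137/((-18*(-8317))) = 18152*(-1/55506) + 287137/149706 = -9076/27753 + 287137*(1/149706) = -9076/27753 + 287137/149706 = 2203393835/1384930206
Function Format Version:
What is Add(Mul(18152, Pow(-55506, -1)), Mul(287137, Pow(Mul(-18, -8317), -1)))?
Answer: Rational(2203393835, 1384930206) ≈ 1.5910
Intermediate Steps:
Add(Mul(18152, Pow(-55506, -1)), Mul(287137, Pow(Mul(-18, -8317), -1))) = Add(Mul(18152, Rational(-1, 55506)), Mul(287137, Pow(149706, -1))) = Add(Rational(-9076, 27753), Mul(287137, Rational(1, 149706))) = Add(Rational(-9076, 27753), Rational(287137, 149706)) = Rational(2203393835, 1384930206)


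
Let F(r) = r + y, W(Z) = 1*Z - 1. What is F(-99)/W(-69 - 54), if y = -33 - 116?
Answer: 2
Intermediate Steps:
W(Z) = -1 + Z (W(Z) = Z - 1 = -1 + Z)
y = -149
F(r) = -149 + r (F(r) = r - 149 = -149 + r)
F(-99)/W(-69 - 54) = (-149 - 99)/(-1 + (-69 - 54)) = -248/(-1 - 123) = -248/(-124) = -248*(-1/124) = 2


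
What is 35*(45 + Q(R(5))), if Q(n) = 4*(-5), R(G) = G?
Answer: 875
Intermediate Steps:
Q(n) = -20
35*(45 + Q(R(5))) = 35*(45 - 20) = 35*25 = 875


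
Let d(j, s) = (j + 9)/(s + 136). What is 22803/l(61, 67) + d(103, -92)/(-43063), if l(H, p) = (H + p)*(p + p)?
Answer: 10801141223/8124782336 ≈ 1.3294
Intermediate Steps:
l(H, p) = 2*p*(H + p) (l(H, p) = (H + p)*(2*p) = 2*p*(H + p))
d(j, s) = (9 + j)/(136 + s)
22803/l(61, 67) + d(103, -92)/(-43063) = 22803/((2*67*(61 + 67))) + ((9 + 103)/(136 - 92))/(-43063) = 22803/((2*67*128)) + (112/44)*(-1/43063) = 22803/17152 + ((1/44)*112)*(-1/43063) = 22803*(1/17152) + (28/11)*(-1/43063) = 22803/17152 - 28/473693 = 10801141223/8124782336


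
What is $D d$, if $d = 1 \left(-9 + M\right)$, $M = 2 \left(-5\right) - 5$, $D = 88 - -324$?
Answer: $-9888$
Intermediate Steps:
$D = 412$ ($D = 88 + 324 = 412$)
$M = -15$ ($M = -10 - 5 = -15$)
$d = -24$ ($d = 1 \left(-9 - 15\right) = 1 \left(-24\right) = -24$)
$D d = 412 \left(-24\right) = -9888$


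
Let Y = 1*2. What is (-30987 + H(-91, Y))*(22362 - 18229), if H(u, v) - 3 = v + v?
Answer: -128040340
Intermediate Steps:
Y = 2
H(u, v) = 3 + 2*v (H(u, v) = 3 + (v + v) = 3 + 2*v)
(-30987 + H(-91, Y))*(22362 - 18229) = (-30987 + (3 + 2*2))*(22362 - 18229) = (-30987 + (3 + 4))*4133 = (-30987 + 7)*4133 = -30980*4133 = -128040340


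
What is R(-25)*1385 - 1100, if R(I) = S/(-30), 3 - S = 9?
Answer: -823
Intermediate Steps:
S = -6 (S = 3 - 1*9 = 3 - 9 = -6)
R(I) = ⅕ (R(I) = -6/(-30) = -6*(-1/30) = ⅕)
R(-25)*1385 - 1100 = (⅕)*1385 - 1100 = 277 - 1100 = -823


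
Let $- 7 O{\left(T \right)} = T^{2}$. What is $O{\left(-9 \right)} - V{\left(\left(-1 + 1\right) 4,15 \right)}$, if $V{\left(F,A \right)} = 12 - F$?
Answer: $- \frac{165}{7} \approx -23.571$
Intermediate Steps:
$O{\left(T \right)} = - \frac{T^{2}}{7}$
$O{\left(-9 \right)} - V{\left(\left(-1 + 1\right) 4,15 \right)} = - \frac{\left(-9\right)^{2}}{7} - \left(12 - \left(-1 + 1\right) 4\right) = \left(- \frac{1}{7}\right) 81 - \left(12 - 0 \cdot 4\right) = - \frac{81}{7} - \left(12 - 0\right) = - \frac{81}{7} - \left(12 + 0\right) = - \frac{81}{7} - 12 = - \frac{165}{7}$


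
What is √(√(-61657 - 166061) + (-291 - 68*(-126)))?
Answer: √(8277 + 3*I*√25302) ≈ 91.016 + 2.6215*I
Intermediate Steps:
√(√(-61657 - 166061) + (-291 - 68*(-126))) = √(√(-227718) + (-291 + 8568)) = √(3*I*√25302 + 8277) = √(8277 + 3*I*√25302)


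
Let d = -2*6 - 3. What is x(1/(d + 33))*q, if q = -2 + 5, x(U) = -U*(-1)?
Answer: ⅙ ≈ 0.16667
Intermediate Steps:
d = -15 (d = -12 - 3 = -15)
x(U) = U (x(U) = -(-1)*U = U)
q = 3
x(1/(d + 33))*q = 3/(-15 + 33) = 3/18 = (1/18)*3 = ⅙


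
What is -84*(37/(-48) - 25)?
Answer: 8659/4 ≈ 2164.8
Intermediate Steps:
-84*(37/(-48) - 25) = -84*(37*(-1/48) - 25) = -84*(-37/48 - 25) = -84*(-1237/48) = 8659/4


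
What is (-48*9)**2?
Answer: 186624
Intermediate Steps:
(-48*9)**2 = (-432)**2 = 186624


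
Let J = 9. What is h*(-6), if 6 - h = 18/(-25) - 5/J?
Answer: -3274/75 ≈ -43.653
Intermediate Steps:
h = 1637/225 (h = 6 - (18/(-25) - 5/9) = 6 - (18*(-1/25) - 5*⅑) = 6 - (-18/25 - 5/9) = 6 - 1*(-287/225) = 6 + 287/225 = 1637/225 ≈ 7.2756)
h*(-6) = (1637/225)*(-6) = -3274/75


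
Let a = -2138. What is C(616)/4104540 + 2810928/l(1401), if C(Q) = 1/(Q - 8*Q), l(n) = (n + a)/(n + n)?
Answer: -12672678347108398147/1185818024160 ≈ -1.0687e+7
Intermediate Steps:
l(n) = (-2138 + n)/(2*n) (l(n) = (n - 2138)/(n + n) = (-2138 + n)/((2*n)) = (-2138 + n)*(1/(2*n)) = (-2138 + n)/(2*n))
C(Q) = -1/(7*Q) (C(Q) = 1/(-7*Q) = -1/(7*Q))
C(616)/4104540 + 2810928/l(1401) = -1/7/616/4104540 + 2810928/(((1/2)*(-2138 + 1401)/1401)) = -1/7*1/616*(1/4104540) + 2810928/(((1/2)*(1/1401)*(-737))) = -1/4312*1/4104540 + 2810928/(-737/2802) = -1/17698776480 + 2810928*(-2802/737) = -1/17698776480 - 7876220256/737 = -12672678347108398147/1185818024160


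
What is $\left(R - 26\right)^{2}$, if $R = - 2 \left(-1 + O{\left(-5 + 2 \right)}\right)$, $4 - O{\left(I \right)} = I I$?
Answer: $196$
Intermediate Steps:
$O{\left(I \right)} = 4 - I^{2}$ ($O{\left(I \right)} = 4 - I I = 4 - I^{2}$)
$R = 12$ ($R = - 2 \left(-1 + \left(4 - \left(-5 + 2\right)^{2}\right)\right) = - 2 \left(-1 + \left(4 - \left(-3\right)^{2}\right)\right) = - 2 \left(-1 + \left(4 - 9\right)\right) = - 2 \left(-1 - 5\right) = \left(-2\right) \left(-6\right) = 12$)
$\left(R - 26\right)^{2} = \left(12 - 26\right)^{2} = \left(-14\right)^{2} = 196$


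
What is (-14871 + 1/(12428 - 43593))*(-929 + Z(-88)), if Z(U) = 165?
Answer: 354079403024/31165 ≈ 1.1361e+7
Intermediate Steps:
(-14871 + 1/(12428 - 43593))*(-929 + Z(-88)) = (-14871 + 1/(12428 - 43593))*(-929 + 165) = (-14871 + 1/(-31165))*(-764) = (-14871 - 1/31165)*(-764) = -463454716/31165*(-764) = 354079403024/31165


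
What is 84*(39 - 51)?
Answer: -1008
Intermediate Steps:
84*(39 - 51) = 84*(-12) = -1008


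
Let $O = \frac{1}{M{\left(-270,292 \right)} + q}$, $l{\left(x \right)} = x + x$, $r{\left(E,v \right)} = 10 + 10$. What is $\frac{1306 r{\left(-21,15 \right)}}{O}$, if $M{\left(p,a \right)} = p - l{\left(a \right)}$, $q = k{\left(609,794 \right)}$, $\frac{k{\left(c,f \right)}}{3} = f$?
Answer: $39911360$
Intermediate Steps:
$k{\left(c,f \right)} = 3 f$
$q = 2382$ ($q = 3 \cdot 794 = 2382$)
$r{\left(E,v \right)} = 20$
$l{\left(x \right)} = 2 x$
$M{\left(p,a \right)} = p - 2 a$
$O = \frac{1}{1528}$ ($O = \frac{1}{\left(-270 - 584\right) + 2382} = \frac{1}{-854 + 2382} = \frac{1}{1528} \approx 0.00065445$)
$\frac{1306 r{\left(-21,15 \right)}}{O} = 1306 \cdot 20 \frac{1}{\frac{1}{1528}} = 26120 \cdot 1528 = 39911360$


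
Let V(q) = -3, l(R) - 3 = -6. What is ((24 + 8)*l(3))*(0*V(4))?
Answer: 0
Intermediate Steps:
l(R) = -3 (l(R) = 3 - 6 = -3)
((24 + 8)*l(3))*(0*V(4)) = ((24 + 8)*(-3))*(0*(-3)) = (32*(-3))*0 = -96*0 = 0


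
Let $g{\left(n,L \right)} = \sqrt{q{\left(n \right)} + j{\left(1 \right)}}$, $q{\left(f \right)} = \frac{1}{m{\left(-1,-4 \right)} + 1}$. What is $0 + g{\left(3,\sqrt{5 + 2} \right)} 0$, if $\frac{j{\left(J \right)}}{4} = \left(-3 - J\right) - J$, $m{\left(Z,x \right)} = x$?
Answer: $0$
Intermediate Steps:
$q{\left(f \right)} = - \frac{1}{3}$ ($q{\left(f \right)} = \frac{1}{-4 + 1} = \frac{1}{-3} = - \frac{1}{3}$)
$j{\left(J \right)} = -12 - 8 J$ ($j{\left(J \right)} = 4 \left(\left(-3 - J\right) - J\right) = 4 \left(-3 - 2 J\right) = -12 - 8 J$)
$g{\left(n,L \right)} = \frac{i \sqrt{183}}{3}$ ($g{\left(n,L \right)} = \sqrt{- \frac{1}{3} - 20} = \sqrt{- \frac{61}{3}} = \frac{i \sqrt{183}}{3}$)
$0 + g{\left(3,\sqrt{5 + 2} \right)} 0 = 0 + \frac{i \sqrt{183}}{3} \cdot 0 = 0 + 0 = 0$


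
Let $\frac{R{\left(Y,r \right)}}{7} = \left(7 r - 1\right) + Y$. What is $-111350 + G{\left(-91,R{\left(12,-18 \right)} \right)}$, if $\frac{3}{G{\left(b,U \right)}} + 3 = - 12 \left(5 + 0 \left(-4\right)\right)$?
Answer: $- \frac{2338351}{21} \approx -1.1135 \cdot 10^{5}$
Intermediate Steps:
$R{\left(Y,r \right)} = -7 + 7 Y + 49 r$ ($R{\left(Y,r \right)} = 7 \left(\left(7 r - 1\right) + Y\right) = 7 \left(\left(-1 + 7 r\right) + Y\right) = 7 \left(-1 + Y + 7 r\right) = -7 + 7 Y + 49 r$)
$G{\left(b,U \right)} = - \frac{1}{21}$ ($G{\left(b,U \right)} = \frac{3}{-3 - 12 \left(5 + 0 \left(-4\right)\right)} = \frac{3}{-3 - 12 \left(5 + 0\right)} = \frac{3}{-3 - 60} = \frac{3}{-63} = 3 \left(- \frac{1}{63}\right) = - \frac{1}{21}$)
$-111350 + G{\left(-91,R{\left(12,-18 \right)} \right)} = -111350 - \frac{1}{21} = - \frac{2338351}{21}$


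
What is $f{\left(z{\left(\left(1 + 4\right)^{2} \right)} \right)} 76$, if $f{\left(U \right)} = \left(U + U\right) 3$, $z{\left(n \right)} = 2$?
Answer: $912$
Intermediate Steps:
$f{\left(U \right)} = 6 U$ ($f{\left(U \right)} = 2 U 3 = 6 U$)
$f{\left(z{\left(\left(1 + 4\right)^{2} \right)} \right)} 76 = 6 \cdot 2 \cdot 76 = 12 \cdot 76 = 912$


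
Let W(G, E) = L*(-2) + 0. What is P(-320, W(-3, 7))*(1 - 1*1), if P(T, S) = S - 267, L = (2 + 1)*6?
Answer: 0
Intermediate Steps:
L = 18 (L = 3*6 = 18)
W(G, E) = -36 (W(G, E) = 18*(-2) + 0 = -36 + 0 = -36)
P(T, S) = -267 + S
P(-320, W(-3, 7))*(1 - 1*1) = (-267 - 36)*(1 - 1*1) = -303*(1 - 1) = -303*0 = 0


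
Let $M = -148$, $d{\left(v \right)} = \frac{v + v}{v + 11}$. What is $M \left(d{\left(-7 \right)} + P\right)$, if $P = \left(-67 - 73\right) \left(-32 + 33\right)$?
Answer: $21238$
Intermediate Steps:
$d{\left(v \right)} = \frac{2 v}{11 + v}$
$P = -140$ ($P = \left(-140\right) 1 = -140$)
$M \left(d{\left(-7 \right)} + P\right) = - 148 \left(2 \left(-7\right) \frac{1}{11 - 7} - 140\right) = - 148 \left(2 \left(-7\right) \frac{1}{4} - 140\right) = - 148 \left(- \frac{7}{2} - 140\right) = \left(-148\right) \left(- \frac{287}{2}\right) = 21238$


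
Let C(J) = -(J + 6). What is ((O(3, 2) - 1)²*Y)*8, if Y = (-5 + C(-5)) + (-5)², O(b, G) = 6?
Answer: 3800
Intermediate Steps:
C(J) = -6 - J (C(J) = -(6 + J) = -6 - J)
Y = 19 (Y = (-5 + (-6 - 1*(-5))) + (-5)² = (-5 + (-6 + 5)) + 25 = (-5 - 1) + 25 = -6 + 25 = 19)
((O(3, 2) - 1)²*Y)*8 = ((6 - 1)²*19)*8 = (5²*19)*8 = (25*19)*8 = 475*8 = 3800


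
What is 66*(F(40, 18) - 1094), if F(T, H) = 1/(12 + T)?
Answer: -1877271/26 ≈ -72203.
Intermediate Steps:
66*(F(40, 18) - 1094) = 66*(1/(12 + 40) - 1094) = 66*(1/52 - 1094) = 66*(-56887/52) = -1877271/26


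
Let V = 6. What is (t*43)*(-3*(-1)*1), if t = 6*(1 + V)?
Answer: 5418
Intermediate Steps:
t = 42 (t = 6*(1 + 6) = 6*7 = 42)
(t*43)*(-3*(-1)*1) = (42*43)*(-3*(-1)*1) = 1806*(3*1) = 1806*3 = 5418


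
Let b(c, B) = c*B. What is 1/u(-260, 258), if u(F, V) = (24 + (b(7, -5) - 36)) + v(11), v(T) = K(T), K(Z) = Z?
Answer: -1/36 ≈ -0.027778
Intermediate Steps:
b(c, B) = B*c
v(T) = T
u(F, V) = -36 (u(F, V) = (24 + (-5*7 - 36)) + 11 = (24 + (-35 - 36)) + 11 = (24 - 71) + 11 = -47 + 11 = -36)
1/u(-260, 258) = 1/(-36) = -1/36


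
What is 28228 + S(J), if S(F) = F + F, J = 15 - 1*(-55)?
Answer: 28368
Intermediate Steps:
J = 70 (J = 15 + 55 = 70)
S(F) = 2*F
28228 + S(J) = 28228 + 2*70 = 28228 + 140 = 28368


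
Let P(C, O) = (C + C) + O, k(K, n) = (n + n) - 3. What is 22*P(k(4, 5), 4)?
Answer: 396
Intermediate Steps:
k(K, n) = -3 + 2*n (k(K, n) = 2*n - 3 = -3 + 2*n)
P(C, O) = O + 2*C (P(C, O) = 2*C + O = O + 2*C)
22*P(k(4, 5), 4) = 22*(4 + 2*(-3 + 2*5)) = 22*(4 + 2*(-3 + 10)) = 22*(4 + 2*7) = 22*(4 + 14) = 22*18 = 396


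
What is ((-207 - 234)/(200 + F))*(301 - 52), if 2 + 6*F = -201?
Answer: -658854/997 ≈ -660.84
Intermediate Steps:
F = -203/6 (F = -1/3 + (1/6)*(-201) = -1/3 - 67/2 = -203/6 ≈ -33.833)
((-207 - 234)/(200 + F))*(301 - 52) = ((-207 - 234)/(200 - 203/6))*(301 - 52) = -441/997/6*249 = -441*6/997*249 = -2646/997*249 = -658854/997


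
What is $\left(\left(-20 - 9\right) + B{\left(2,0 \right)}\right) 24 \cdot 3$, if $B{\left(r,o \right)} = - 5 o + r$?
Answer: $-1944$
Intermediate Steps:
$B{\left(r,o \right)} = r - 5 o$
$\left(\left(-20 - 9\right) + B{\left(2,0 \right)}\right) 24 \cdot 3 = \left(\left(-20 - 9\right) + \left(2 - 0\right)\right) 24 \cdot 3 = \left(-29 + \left(2 + 0\right)\right) 24 \cdot 3 = \left(-29 + 2\right) 24 \cdot 3 = \left(-27\right) 24 \cdot 3 = \left(-648\right) 3 = -1944$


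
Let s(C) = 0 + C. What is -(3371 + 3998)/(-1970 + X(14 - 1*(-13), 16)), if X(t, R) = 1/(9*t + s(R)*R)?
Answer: 3677131/983029 ≈ 3.7406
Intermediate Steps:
s(C) = C
X(t, R) = 1/(R² + 9*t) (X(t, R) = 1/(9*t + R*R) = 1/(9*t + R²) = 1/(R² + 9*t))
-(3371 + 3998)/(-1970 + X(14 - 1*(-13), 16)) = -(3371 + 3998)/(-1970 + 1/(16² + 9*(14 - 1*(-13)))) = -7369/(-1970 + 1/(256 + 9*(14 + 13))) = -7369/(-1970 + 1/(256 + 9*27)) = -7369/(-1970 + 1/(256 + 243)) = -7369/(-1970 + 1/499) = -7369/(-983029/499) = -7369*(-499)/983029 = -1*(-3677131/983029) = 3677131/983029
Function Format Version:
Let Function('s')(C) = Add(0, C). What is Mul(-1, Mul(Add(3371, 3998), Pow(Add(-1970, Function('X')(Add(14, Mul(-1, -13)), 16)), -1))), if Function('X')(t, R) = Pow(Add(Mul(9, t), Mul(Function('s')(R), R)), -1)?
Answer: Rational(3677131, 983029) ≈ 3.7406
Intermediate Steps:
Function('s')(C) = C
Function('X')(t, R) = Pow(Add(Pow(R, 2), Mul(9, t)), -1) (Function('X')(t, R) = Pow(Add(Mul(9, t), Mul(R, R)), -1) = Pow(Add(Mul(9, t), Pow(R, 2)), -1) = Pow(Add(Pow(R, 2), Mul(9, t)), -1))
Mul(-1, Mul(Add(3371, 3998), Pow(Add(-1970, Function('X')(Add(14, Mul(-1, -13)), 16)), -1))) = Mul(-1, Mul(Add(3371, 3998), Pow(Add(-1970, Pow(Add(Pow(16, 2), Mul(9, Add(14, Mul(-1, -13)))), -1)), -1))) = Mul(-1, Mul(7369, Pow(Add(-1970, Pow(Add(256, Mul(9, Add(14, 13))), -1)), -1))) = Mul(-1, Mul(7369, Pow(Add(-1970, Pow(Add(256, Mul(9, 27)), -1)), -1))) = Mul(-1, Mul(7369, Pow(Add(-1970, Pow(Add(256, 243), -1)), -1))) = Mul(-1, Mul(7369, Pow(Add(-1970, Pow(499, -1)), -1))) = Mul(-1, Mul(7369, Pow(Add(-1970, Rational(1, 499)), -1))) = Mul(-1, Mul(7369, Pow(Rational(-983029, 499), -1))) = Mul(-1, Mul(7369, Rational(-499, 983029))) = Mul(-1, Rational(-3677131, 983029)) = Rational(3677131, 983029)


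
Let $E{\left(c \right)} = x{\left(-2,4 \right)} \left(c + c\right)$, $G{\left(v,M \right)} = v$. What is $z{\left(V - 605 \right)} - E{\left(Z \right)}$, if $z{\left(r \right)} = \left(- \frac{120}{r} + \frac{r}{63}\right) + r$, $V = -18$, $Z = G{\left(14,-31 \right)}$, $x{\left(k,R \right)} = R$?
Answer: $- \frac{4175512}{5607} \approx -744.7$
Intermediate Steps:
$Z = 14$
$E{\left(c \right)} = 8 c$ ($E{\left(c \right)} = 4 \left(c + c\right) = 4 \cdot 2 c = 8 c$)
$z{\left(r \right)} = - \frac{120}{r} + \frac{64 r}{63}$ ($z{\left(r \right)} = \left(- \frac{120}{r} + r \frac{1}{63}\right) + r = \left(- \frac{120}{r} + \frac{r}{63}\right) + r = - \frac{120}{r} + \frac{64 r}{63}$)
$z{\left(V - 605 \right)} - E{\left(Z \right)} = \left(- \frac{120}{-18 - 605} + \frac{64 \left(-18 - 605\right)}{63}\right) - 8 \cdot 14 = \left(- \frac{120}{-623} + \frac{64}{63} \left(-623\right)\right) - 112 = \left(\left(-120\right) \left(- \frac{1}{623}\right) - \frac{5696}{9}\right) - 112 = \left(\frac{120}{623} - \frac{5696}{9}\right) - 112 = - \frac{3547528}{5607} - 112 = - \frac{4175512}{5607}$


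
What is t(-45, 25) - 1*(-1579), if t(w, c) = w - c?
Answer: 1509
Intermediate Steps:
t(-45, 25) - 1*(-1579) = (-45 - 1*25) - 1*(-1579) = (-45 - 25) + 1579 = -70 + 1579 = 1509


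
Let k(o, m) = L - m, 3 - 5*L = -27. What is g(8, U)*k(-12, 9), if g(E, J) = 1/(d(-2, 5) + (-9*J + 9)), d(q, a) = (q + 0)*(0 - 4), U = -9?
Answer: -3/98 ≈ -0.030612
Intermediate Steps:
L = 6 (L = ⅗ - ⅕*(-27) = ⅗ + 27/5 = 6)
d(q, a) = -4*q (d(q, a) = q*(-4) = -4*q)
k(o, m) = 6 - m
g(E, J) = 1/(17 - 9*J) (g(E, J) = 1/(-4*(-2) + (-9*J + 9)) = 1/(8 + (9 - 9*J)) = 1/(17 - 9*J))
g(8, U)*k(-12, 9) = (-1/(-17 + 9*(-9)))*(6 - 1*9) = (-1/(-17 - 81))*(6 - 9) = -1/(-98)*(-3) = -1*(-1/98)*(-3) = (1/98)*(-3) = -3/98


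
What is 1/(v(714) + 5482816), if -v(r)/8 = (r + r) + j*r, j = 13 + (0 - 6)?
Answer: 1/5431408 ≈ 1.8411e-7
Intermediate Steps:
j = 7 (j = 13 - 6 = 7)
v(r) = -72*r (v(r) = -8*((r + r) + 7*r) = -8*(2*r + 7*r) = -72*r)
1/(v(714) + 5482816) = 1/(-72*714 + 5482816) = 1/(-51408 + 5482816) = 1/5431408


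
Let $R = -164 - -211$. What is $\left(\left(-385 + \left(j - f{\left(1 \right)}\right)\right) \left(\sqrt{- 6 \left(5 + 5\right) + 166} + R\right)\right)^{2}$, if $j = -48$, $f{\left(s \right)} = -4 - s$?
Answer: $424070960 + 17219296 \sqrt{106} \approx 6.0135 \cdot 10^{8}$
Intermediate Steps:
$R = 47$ ($R = -164 + 211 = 47$)
$\left(\left(-385 + \left(j - f{\left(1 \right)}\right)\right) \left(\sqrt{- 6 \left(5 + 5\right) + 166} + R\right)\right)^{2} = \left(\left(-385 - \left(44 - 1\right)\right) \left(\sqrt{- 6 \left(5 + 5\right) + 166} + 47\right)\right)^{2} = \left(\left(-385 - 43\right) \left(\sqrt{\left(-6\right) 10 + 166} + 47\right)\right)^{2} = \left(\left(-385 - 43\right) \left(\sqrt{-60 + 166} + 47\right)\right)^{2} = \left(\left(-385 + \left(-48 + 5\right)\right) \left(\sqrt{106} + 47\right)\right)^{2} = \left(\left(-385 - 43\right) \left(47 + \sqrt{106}\right)\right)^{2} = \left(- 428 \left(47 + \sqrt{106}\right)\right)^{2} = \left(-20116 - 428 \sqrt{106}\right)^{2}$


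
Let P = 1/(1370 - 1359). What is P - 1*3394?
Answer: -37333/11 ≈ -3393.9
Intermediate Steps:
P = 1/11 ≈ 0.090909
P - 1*3394 = 1/11 - 1*3394 = 1/11 - 3394 = -37333/11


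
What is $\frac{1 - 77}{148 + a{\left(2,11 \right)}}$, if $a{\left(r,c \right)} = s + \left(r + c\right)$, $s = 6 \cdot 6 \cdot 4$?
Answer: $- \frac{76}{305} \approx -0.24918$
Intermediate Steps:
$s = 144$ ($s = 36 \cdot 4 = 144$)
$a{\left(r,c \right)} = 144 + c + r$ ($a{\left(r,c \right)} = 144 + \left(r + c\right) = 144 + \left(c + r\right) = 144 + c + r$)
$\frac{1 - 77}{148 + a{\left(2,11 \right)}} = \frac{1 - 77}{148 + \left(144 + 11 + 2\right)} = \frac{1}{148 + 157} \left(-76\right) = \frac{1}{305} \left(-76\right) = - \frac{76}{305}$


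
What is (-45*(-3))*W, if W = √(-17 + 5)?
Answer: 270*I*√3 ≈ 467.65*I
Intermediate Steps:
W = 2*I*√3 (W = √(-12) = 2*I*√3 ≈ 3.4641*I)
(-45*(-3))*W = (-45*(-3))*(2*I*√3) = 135*(2*I*√3) = 270*I*√3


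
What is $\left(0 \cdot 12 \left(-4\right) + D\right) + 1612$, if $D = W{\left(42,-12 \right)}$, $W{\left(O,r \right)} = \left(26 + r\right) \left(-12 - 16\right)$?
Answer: $1220$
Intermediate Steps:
$W{\left(O,r \right)} = -728 - 28 r$ ($W{\left(O,r \right)} = \left(26 + r\right) \left(-28\right) = -728 - 28 r$)
$D = -392$ ($D = -728 - -336 = -728 + 336 = -392$)
$\left(0 \cdot 12 \left(-4\right) + D\right) + 1612 = \left(0 \cdot 12 \left(-4\right) - 392\right) + 1612 = \left(0 \left(-4\right) - 392\right) + 1612 = \left(0 - 392\right) + 1612 = -392 + 1612 = 1220$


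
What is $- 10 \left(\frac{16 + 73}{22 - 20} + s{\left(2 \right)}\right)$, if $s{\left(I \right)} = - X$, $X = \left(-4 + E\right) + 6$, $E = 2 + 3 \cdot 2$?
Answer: $-345$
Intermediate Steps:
$E = 8$ ($E = 2 + 6 = 8$)
$X = 10$ ($X = \left(-4 + 8\right) + 6 = 4 + 6 = 10$)
$s{\left(I \right)} = -10$ ($s{\left(I \right)} = \left(-1\right) 10 = -10$)
$- 10 \left(\frac{16 + 73}{22 - 20} + s{\left(2 \right)}\right) = - 10 \left(\frac{16 + 73}{22 - 20} - 10\right) = - 10 \left(\frac{89}{2} - 10\right) = \left(-10\right) \frac{69}{2} = -345$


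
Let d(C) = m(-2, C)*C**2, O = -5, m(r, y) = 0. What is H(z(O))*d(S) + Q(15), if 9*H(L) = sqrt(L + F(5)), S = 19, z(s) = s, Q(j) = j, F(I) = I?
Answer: 15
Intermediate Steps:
H(L) = sqrt(5 + L)/9 (H(L) = sqrt(L + 5)/9 = sqrt(5 + L)/9)
d(C) = 0 (d(C) = 0*C**2 = 0)
H(z(O))*d(S) + Q(15) = (sqrt(5 - 5)/9)*0 + 15 = (sqrt(0)/9)*0 + 15 = ((1/9)*0)*0 + 15 = 0*0 + 15 = 0 + 15 = 15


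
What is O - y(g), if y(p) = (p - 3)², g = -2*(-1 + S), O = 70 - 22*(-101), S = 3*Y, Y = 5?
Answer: 1331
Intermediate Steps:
S = 15 (S = 3*5 = 15)
O = 2292 (O = 70 + 2222 = 2292)
g = -28 (g = -2*(-1 + 15) = -2*14 = -28)
y(p) = (-3 + p)²
O - y(g) = 2292 - (-3 - 28)² = 2292 - 1*(-31)² = 2292 - 1*961 = 2292 - 961 = 1331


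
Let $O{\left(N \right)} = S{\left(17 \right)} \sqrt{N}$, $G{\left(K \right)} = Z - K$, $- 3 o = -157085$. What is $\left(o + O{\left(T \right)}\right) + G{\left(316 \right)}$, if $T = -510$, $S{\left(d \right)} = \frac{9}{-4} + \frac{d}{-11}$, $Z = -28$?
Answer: $\frac{156053}{3} - \frac{167 i \sqrt{510}}{44} \approx 52018.0 - 85.713 i$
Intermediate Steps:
$o = \frac{157085}{3}$ ($o = \left(- \frac{1}{3}\right) \left(-157085\right) = \frac{157085}{3} \approx 52362.0$)
$S{\left(d \right)} = - \frac{9}{4} - \frac{d}{11}$ ($S{\left(d \right)} = 9 \left(- \frac{1}{4}\right) + d \left(- \frac{1}{11}\right) = - \frac{9}{4} - \frac{d}{11}$)
$G{\left(K \right)} = -28 - K$
$O{\left(N \right)} = - \frac{167 \sqrt{N}}{44}$ ($O{\left(N \right)} = \left(- \frac{9}{4} - \frac{17}{11}\right) \sqrt{N} = - \frac{167 \sqrt{N}}{44}$)
$\left(o + O{\left(T \right)}\right) + G{\left(316 \right)} = \left(\frac{157085}{3} - \frac{167 \sqrt{-510}}{44}\right) - 344 = \left(\frac{157085}{3} - \frac{167 i \sqrt{510}}{44}\right) - 344 = \frac{156053}{3} - \frac{167 i \sqrt{510}}{44}$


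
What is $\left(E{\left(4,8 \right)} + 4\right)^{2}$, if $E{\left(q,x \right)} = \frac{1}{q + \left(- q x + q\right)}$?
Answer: $\frac{9025}{576} \approx 15.668$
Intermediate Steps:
$E{\left(q,x \right)} = \frac{1}{2 q - q x}$ ($E{\left(q,x \right)} = \frac{1}{q - \left(- q + q x\right)} = \frac{1}{2 q - q x}$)
$\left(E{\left(4,8 \right)} + 4\right)^{2} = \left(- \frac{1}{4 \left(-2 + 8\right)} + 4\right)^{2} = \left(\left(-1\right) \frac{1}{4} \cdot \frac{1}{6} + 4\right)^{2} = \left(- \frac{1}{24} + 4\right)^{2} = \left(\frac{95}{24}\right)^{2} = \frac{9025}{576}$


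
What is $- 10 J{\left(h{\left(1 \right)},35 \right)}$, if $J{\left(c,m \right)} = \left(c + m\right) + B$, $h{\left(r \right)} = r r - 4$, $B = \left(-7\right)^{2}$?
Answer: $-810$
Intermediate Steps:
$B = 49$
$h{\left(r \right)} = -4 + r^{2}$ ($h{\left(r \right)} = r^{2} - 4 = -4 + r^{2}$)
$J{\left(c,m \right)} = 49 + c + m$ ($J{\left(c,m \right)} = \left(c + m\right) + 49 = 49 + c + m$)
$- 10 J{\left(h{\left(1 \right)},35 \right)} = - 10 \left(49 - \left(4 - 1^{2}\right) + 35\right) = - 10 \left(49 + \left(-4 + 1\right) + 35\right) = - 10 \left(49 - 3 + 35\right) = \left(-10\right) 81 = -810$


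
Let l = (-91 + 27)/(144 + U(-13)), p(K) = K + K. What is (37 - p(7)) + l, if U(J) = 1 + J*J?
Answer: 3579/157 ≈ 22.796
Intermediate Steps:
p(K) = 2*K
U(J) = 1 + J²
l = -32/157 (l = (-91 + 27)/(144 + (1 + (-13)²)) = -64/(144 + (1 + 169)) = -64/(144 + 170) = -64/314 = -64*1/314 = -32/157 ≈ -0.20382)
(37 - p(7)) + l = (37 - 2*7) - 32/157 = (37 - 1*14) - 32/157 = (37 - 14) - 32/157 = 23 - 32/157 = 3579/157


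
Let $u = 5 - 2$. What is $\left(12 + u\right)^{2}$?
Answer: $225$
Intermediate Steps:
$u = 3$ ($u = 5 - 2 = 3$)
$\left(12 + u\right)^{2} = \left(12 + 3\right)^{2} = 15^{2} = 225$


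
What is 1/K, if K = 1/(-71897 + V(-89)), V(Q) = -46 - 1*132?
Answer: -72075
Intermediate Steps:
V(Q) = -178 (V(Q) = -46 - 132 = -178)
K = -1/72075 (K = 1/(-71897 - 178) = 1/(-72075) = -1/72075 ≈ -1.3874e-5)
1/K = 1/(-1/72075) = -72075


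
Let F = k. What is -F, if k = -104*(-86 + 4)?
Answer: -8528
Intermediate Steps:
k = 8528 (k = -104*(-82) = 8528)
F = 8528
-F = -1*8528 = -8528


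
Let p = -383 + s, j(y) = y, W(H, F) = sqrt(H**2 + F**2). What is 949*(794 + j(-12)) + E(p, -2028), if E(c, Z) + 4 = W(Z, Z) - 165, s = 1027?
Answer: 741949 + 2028*sqrt(2) ≈ 7.4482e+5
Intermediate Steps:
W(H, F) = sqrt(F**2 + H**2)
p = 644 (p = -383 + 1027 = 644)
E(c, Z) = -169 + sqrt(2)*sqrt(Z**2) (E(c, Z) = -4 + (sqrt(Z**2 + Z**2) - 165) = -4 + (sqrt(2*Z**2) - 165) = -4 + (sqrt(2)*sqrt(Z**2) - 165) = -4 + (-165 + sqrt(2)*sqrt(Z**2)) = -169 + sqrt(2)*sqrt(Z**2))
949*(794 + j(-12)) + E(p, -2028) = 949*(794 - 12) + (-169 + sqrt(2)*sqrt((-2028)**2)) = 949*782 + (-169 + sqrt(2)*sqrt(4112784)) = 742118 + (-169 + sqrt(2)*2028) = 742118 + (-169 + 2028*sqrt(2)) = 741949 + 2028*sqrt(2)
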